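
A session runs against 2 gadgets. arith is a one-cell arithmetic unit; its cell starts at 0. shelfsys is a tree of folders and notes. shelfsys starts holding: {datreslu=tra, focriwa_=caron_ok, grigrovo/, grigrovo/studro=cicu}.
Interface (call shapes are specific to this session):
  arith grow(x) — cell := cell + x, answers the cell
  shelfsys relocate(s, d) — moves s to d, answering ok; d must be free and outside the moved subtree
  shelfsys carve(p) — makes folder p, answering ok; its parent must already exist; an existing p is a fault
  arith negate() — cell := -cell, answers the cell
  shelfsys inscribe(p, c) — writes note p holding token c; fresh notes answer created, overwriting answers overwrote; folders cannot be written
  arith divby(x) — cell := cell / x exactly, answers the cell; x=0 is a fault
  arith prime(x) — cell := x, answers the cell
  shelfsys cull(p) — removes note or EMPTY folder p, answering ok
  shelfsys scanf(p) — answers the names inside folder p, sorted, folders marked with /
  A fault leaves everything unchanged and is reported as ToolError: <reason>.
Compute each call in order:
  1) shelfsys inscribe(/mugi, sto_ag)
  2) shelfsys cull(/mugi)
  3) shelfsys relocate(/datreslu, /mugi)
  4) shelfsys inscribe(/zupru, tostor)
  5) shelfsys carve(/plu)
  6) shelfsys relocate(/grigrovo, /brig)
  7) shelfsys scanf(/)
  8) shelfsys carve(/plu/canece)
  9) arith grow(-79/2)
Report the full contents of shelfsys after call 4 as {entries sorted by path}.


Now I run shelfsys inscribe on /mugi, sto_ag, which returns created.
I run shelfsys cull on /mugi, giving ok.
I call shelfsys relocate on /datreslu, /mugi, — result: ok.
Invoking shelfsys inscribe on /zupru, tostor, → created.
I use shelfsys carve on /plu, giving ok.
Invoking shelfsys relocate on /grigrovo, /brig, and see ok.
Now I run shelfsys scanf on /, and get [brig/, focriwa_, mugi, plu/, zupru].
Calling shelfsys carve on /plu/canece, which returns ok.
I try arith grow on -79/2, and get -79/2.

Answer: {focriwa_=caron_ok, grigrovo/, grigrovo/studro=cicu, mugi=tra, zupru=tostor}


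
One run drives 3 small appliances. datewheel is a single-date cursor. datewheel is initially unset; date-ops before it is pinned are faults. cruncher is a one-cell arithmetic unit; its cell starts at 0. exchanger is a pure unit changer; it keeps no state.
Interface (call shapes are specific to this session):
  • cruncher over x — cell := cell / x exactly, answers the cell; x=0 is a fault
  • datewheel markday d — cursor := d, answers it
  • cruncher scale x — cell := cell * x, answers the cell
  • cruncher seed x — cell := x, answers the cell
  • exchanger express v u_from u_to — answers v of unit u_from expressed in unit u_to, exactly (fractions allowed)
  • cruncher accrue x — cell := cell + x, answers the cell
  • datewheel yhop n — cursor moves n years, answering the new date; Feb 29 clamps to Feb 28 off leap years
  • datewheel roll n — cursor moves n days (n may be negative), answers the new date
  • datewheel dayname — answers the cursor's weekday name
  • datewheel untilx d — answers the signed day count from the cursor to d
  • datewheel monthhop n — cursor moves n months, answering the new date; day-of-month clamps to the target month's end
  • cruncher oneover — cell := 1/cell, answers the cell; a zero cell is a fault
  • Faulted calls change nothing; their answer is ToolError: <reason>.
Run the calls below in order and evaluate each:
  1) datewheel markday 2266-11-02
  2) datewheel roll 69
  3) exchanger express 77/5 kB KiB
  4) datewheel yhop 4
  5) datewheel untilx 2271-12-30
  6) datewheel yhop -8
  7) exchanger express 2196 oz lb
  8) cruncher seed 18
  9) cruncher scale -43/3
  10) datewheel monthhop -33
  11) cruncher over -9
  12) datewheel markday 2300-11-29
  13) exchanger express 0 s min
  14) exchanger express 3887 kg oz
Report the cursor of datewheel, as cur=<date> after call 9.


I call datewheel markday passing 2266-11-02, → 2266-11-02.
I run datewheel roll passing 69, and see 2267-01-10.
Using exchanger express passing 77/5, kB, KiB, and get 1925/128.
I use datewheel yhop passing 4, yielding 2271-01-10.
Next I call datewheel untilx passing 2271-12-30, and see 354.
Now I run datewheel yhop passing -8, — result: 2263-01-10.
Next I call exchanger express passing 2196, oz, lb, and get 549/4.
Next I call cruncher seed passing 18, giving 18.
Next I call cruncher scale passing -43/3, yielding -258.
I try datewheel monthhop passing -33, and observe 2260-04-10.
I use cruncher over passing -9, yielding 86/3.
Then datewheel markday passing 2300-11-29, → 2300-11-29.
I use exchanger express passing 0, s, min, and get 0.
Invoking exchanger express passing 3887, kg, oz, — result: 6219200000000/45359237.

Answer: cur=2263-01-10


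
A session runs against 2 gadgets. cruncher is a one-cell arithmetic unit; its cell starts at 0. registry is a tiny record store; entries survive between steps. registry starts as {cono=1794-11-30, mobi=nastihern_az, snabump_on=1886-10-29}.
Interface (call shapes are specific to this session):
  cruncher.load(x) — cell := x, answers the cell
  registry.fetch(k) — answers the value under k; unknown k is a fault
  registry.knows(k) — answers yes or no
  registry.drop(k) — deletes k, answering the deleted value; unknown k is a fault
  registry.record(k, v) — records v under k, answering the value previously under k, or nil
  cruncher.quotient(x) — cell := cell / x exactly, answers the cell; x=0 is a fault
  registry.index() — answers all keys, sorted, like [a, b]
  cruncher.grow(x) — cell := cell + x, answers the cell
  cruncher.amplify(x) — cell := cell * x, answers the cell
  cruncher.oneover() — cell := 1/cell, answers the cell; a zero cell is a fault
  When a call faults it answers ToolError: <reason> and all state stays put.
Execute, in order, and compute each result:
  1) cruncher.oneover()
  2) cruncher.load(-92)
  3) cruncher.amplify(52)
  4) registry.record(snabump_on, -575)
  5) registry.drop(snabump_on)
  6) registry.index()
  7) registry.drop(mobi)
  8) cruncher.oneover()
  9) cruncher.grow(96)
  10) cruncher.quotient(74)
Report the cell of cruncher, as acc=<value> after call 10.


Answer: acc=459263/354016

Derivation:
==> cruncher.oneover()
<== ToolError: reciprocal of zero
==> cruncher.load(x: -92)
<== -92
==> cruncher.amplify(x: 52)
<== -4784
==> registry.record(k: snabump_on, v: -575)
<== 1886-10-29
==> registry.drop(k: snabump_on)
<== -575
==> registry.index()
<== [cono, mobi]
==> registry.drop(k: mobi)
<== nastihern_az
==> cruncher.oneover()
<== -1/4784
==> cruncher.grow(x: 96)
<== 459263/4784
==> cruncher.quotient(x: 74)
<== 459263/354016


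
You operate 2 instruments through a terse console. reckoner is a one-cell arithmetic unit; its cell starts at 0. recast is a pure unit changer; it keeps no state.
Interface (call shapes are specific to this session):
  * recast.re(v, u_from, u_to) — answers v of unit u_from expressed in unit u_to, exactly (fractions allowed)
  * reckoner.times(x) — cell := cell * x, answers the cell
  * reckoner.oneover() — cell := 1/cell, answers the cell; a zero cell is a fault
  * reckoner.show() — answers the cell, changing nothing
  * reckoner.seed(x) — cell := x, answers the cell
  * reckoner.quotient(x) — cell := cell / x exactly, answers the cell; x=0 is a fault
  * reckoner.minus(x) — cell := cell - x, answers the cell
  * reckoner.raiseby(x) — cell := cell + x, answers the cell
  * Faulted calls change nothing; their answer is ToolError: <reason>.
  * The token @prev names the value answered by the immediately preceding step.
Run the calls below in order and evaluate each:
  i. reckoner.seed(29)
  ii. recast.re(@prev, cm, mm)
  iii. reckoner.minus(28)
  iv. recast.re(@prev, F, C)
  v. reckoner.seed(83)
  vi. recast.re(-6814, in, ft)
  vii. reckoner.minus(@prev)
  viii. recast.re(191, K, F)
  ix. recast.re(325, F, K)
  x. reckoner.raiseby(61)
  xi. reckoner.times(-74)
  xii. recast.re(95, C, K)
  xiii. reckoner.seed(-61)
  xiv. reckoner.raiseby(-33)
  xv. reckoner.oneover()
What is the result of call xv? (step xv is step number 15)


Answer: -1/94

Derivation:
I call reckoner.seed using x='29', which returns 29.
I use recast.re using v='@prev', u_from='cm', u_to='mm': 290.
I run reckoner.minus using x='28', and observe 1.
I run recast.re using v='@prev', u_from='F', u_to='C', and get -155/9.
I use reckoner.seed using x='83', — result: 83.
Using recast.re using v='-6814', u_from='in', u_to='ft', and get -3407/6.
Invoking reckoner.minus using x='@prev', → 3905/6.
Next I call recast.re using v='191', u_from='K', u_to='F', and see -11587/100.
I use recast.re using v='325', u_from='F', u_to='K', → 78467/180.
Next I call reckoner.raiseby using x='61', — result: 4271/6.
I use reckoner.times using x='-74', yielding -158027/3.
I try recast.re using v='95', u_from='C', u_to='K', giving 7363/20.
Calling reckoner.seed using x='-61', which returns -61.
I call reckoner.raiseby using x='-33', yielding -94.
Using reckoner.oneover, and see -1/94.


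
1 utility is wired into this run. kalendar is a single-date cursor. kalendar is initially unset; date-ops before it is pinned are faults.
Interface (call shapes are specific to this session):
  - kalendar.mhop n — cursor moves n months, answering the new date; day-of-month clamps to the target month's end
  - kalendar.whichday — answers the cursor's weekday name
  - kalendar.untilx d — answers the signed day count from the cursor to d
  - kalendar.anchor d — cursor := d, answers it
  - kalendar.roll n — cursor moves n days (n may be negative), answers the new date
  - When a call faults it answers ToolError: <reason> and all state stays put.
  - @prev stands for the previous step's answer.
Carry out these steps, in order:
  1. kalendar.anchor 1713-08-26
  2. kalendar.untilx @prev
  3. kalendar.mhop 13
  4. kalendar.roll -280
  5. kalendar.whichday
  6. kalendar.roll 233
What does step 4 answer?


Now I run kalendar.anchor using d=1713-08-26, and see 1713-08-26.
Using kalendar.untilx using d=@prev, and observe 0.
I invoke kalendar.mhop using n=13, → 1714-09-26.
I run kalendar.roll using n=-280, and get 1713-12-20.
I run kalendar.whichday(), — result: Wednesday.
I use kalendar.roll using n=233, → 1714-08-10.

Answer: 1713-12-20


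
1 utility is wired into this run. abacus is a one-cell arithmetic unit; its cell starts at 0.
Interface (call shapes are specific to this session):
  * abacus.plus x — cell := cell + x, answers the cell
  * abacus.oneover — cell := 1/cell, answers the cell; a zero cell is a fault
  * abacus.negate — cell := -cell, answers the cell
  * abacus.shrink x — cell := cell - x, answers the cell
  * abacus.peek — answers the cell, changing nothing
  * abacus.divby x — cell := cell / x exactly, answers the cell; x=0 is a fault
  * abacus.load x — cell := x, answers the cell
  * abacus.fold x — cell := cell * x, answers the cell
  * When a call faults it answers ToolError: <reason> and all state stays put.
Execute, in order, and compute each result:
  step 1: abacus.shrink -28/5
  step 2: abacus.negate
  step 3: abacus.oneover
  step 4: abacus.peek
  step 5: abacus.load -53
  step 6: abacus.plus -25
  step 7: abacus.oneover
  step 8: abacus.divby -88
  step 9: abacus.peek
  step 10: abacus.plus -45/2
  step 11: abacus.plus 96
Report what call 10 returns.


% 1. abacus.shrink(-28/5) -> 28/5
% 2. abacus.negate() -> -28/5
% 3. abacus.oneover() -> -5/28
% 4. abacus.peek() -> -5/28
% 5. abacus.load(-53) -> -53
% 6. abacus.plus(-25) -> -78
% 7. abacus.oneover() -> -1/78
% 8. abacus.divby(-88) -> 1/6864
% 9. abacus.peek() -> 1/6864
% 10. abacus.plus(-45/2) -> -154439/6864
% 11. abacus.plus(96) -> 504505/6864

Answer: -154439/6864


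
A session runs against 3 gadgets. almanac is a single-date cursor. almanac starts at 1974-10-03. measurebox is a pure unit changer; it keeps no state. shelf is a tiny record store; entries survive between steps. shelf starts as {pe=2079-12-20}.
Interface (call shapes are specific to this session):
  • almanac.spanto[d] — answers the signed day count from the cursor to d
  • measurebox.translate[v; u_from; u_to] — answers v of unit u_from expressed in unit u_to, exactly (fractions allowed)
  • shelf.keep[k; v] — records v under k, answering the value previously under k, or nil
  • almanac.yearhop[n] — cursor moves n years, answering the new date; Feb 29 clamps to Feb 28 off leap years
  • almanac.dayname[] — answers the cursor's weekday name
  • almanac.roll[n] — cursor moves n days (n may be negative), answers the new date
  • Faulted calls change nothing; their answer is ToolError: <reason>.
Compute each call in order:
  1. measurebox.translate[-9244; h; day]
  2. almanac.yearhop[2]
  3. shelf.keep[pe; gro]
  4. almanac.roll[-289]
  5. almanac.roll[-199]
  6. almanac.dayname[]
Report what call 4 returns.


→ measurebox.translate(v→-9244, u_from→h, u_to→day)
← -2311/6
→ almanac.yearhop(n→2)
← 1976-10-03
→ shelf.keep(k→pe, v→gro)
← 2079-12-20
→ almanac.roll(n→-289)
← 1975-12-19
→ almanac.roll(n→-199)
← 1975-06-03
→ almanac.dayname()
← Tuesday

Answer: 1975-12-19


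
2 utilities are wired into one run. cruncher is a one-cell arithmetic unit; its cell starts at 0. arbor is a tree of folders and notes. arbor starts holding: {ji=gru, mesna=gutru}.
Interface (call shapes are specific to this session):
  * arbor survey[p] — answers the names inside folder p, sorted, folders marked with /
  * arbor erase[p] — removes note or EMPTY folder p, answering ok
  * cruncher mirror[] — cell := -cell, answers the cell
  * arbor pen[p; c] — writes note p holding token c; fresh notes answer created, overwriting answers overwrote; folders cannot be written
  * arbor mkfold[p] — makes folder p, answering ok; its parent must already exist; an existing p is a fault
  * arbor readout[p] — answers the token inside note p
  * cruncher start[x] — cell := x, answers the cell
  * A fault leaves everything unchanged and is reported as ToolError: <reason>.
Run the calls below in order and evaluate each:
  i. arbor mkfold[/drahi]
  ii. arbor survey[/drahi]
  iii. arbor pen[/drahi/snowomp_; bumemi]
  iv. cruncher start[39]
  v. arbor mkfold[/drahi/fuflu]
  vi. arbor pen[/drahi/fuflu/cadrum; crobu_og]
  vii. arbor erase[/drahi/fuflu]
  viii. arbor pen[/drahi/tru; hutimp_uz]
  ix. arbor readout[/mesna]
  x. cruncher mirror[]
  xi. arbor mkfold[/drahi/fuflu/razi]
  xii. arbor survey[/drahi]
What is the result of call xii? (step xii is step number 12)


Answer: [fuflu/, snowomp_, tru]

Derivation:
Do: arbor mkfold[p: /drahi]
See: ok
Do: arbor survey[p: /drahi]
See: []
Do: arbor pen[p: /drahi/snowomp_; c: bumemi]
See: created
Do: cruncher start[x: 39]
See: 39
Do: arbor mkfold[p: /drahi/fuflu]
See: ok
Do: arbor pen[p: /drahi/fuflu/cadrum; c: crobu_og]
See: created
Do: arbor erase[p: /drahi/fuflu]
See: ToolError: not empty
Do: arbor pen[p: /drahi/tru; c: hutimp_uz]
See: created
Do: arbor readout[p: /mesna]
See: gutru
Do: cruncher mirror[]
See: -39
Do: arbor mkfold[p: /drahi/fuflu/razi]
See: ok
Do: arbor survey[p: /drahi]
See: [fuflu/, snowomp_, tru]


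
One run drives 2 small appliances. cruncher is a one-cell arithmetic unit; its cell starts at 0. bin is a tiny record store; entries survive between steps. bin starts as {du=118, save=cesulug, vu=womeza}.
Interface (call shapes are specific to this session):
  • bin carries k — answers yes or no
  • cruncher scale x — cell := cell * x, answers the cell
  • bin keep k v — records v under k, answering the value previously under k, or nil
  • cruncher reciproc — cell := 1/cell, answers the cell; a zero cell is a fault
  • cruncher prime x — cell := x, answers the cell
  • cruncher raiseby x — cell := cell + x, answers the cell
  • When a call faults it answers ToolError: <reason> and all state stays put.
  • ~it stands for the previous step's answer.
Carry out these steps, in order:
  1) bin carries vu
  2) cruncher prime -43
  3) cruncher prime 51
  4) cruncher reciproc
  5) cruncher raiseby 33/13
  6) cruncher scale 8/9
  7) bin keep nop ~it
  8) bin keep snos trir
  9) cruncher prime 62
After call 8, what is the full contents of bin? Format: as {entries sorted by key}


Answer: {du=118, nop=13568/5967, save=cesulug, snos=trir, vu=womeza}

Derivation:
·→ bin carries(k=vu)
·← yes
·→ cruncher prime(x=-43)
·← -43
·→ cruncher prime(x=51)
·← 51
·→ cruncher reciproc()
·← 1/51
·→ cruncher raiseby(x=33/13)
·← 1696/663
·→ cruncher scale(x=8/9)
·← 13568/5967
·→ bin keep(k=nop, v=~it)
·← nil
·→ bin keep(k=snos, v=trir)
·← nil
·→ cruncher prime(x=62)
·← 62


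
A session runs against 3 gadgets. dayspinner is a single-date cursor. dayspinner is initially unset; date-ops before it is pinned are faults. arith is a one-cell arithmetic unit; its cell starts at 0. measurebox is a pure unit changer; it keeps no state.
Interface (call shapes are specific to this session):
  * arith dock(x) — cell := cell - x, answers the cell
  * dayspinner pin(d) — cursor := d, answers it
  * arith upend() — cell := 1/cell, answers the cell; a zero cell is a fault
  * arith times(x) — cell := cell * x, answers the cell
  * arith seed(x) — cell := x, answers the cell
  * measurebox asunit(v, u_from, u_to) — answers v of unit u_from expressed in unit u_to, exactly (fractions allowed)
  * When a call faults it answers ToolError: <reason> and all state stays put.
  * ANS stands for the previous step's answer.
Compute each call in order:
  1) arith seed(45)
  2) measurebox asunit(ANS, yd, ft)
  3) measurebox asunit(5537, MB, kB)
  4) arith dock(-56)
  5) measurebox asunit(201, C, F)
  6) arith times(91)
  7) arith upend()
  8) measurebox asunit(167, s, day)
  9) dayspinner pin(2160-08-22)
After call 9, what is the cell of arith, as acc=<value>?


> arith seed x: 45
= 45
> measurebox asunit v: ANS u_from: yd u_to: ft
= 135
> measurebox asunit v: 5537 u_from: MB u_to: kB
= 5537000
> arith dock x: -56
= 101
> measurebox asunit v: 201 u_from: C u_to: F
= 1969/5
> arith times x: 91
= 9191
> arith upend
= 1/9191
> measurebox asunit v: 167 u_from: s u_to: day
= 167/86400
> dayspinner pin d: 2160-08-22
= 2160-08-22

Answer: acc=1/9191


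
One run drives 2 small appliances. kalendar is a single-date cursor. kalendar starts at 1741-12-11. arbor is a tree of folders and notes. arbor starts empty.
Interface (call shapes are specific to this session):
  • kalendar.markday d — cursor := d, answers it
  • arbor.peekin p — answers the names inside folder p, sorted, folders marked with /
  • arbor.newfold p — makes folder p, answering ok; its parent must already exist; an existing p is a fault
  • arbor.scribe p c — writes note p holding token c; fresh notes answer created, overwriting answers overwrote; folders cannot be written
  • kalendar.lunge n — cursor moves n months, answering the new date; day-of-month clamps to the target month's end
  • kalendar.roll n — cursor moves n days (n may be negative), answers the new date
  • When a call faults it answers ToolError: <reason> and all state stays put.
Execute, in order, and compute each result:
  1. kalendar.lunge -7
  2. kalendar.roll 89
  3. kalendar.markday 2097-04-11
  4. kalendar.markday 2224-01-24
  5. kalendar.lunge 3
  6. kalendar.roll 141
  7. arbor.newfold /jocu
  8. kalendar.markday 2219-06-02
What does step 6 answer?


Answer: 2224-09-12

Derivation:
Step: kalendar.lunge[-7]
Result: 1741-05-11
Step: kalendar.roll[89]
Result: 1741-08-08
Step: kalendar.markday[2097-04-11]
Result: 2097-04-11
Step: kalendar.markday[2224-01-24]
Result: 2224-01-24
Step: kalendar.lunge[3]
Result: 2224-04-24
Step: kalendar.roll[141]
Result: 2224-09-12
Step: arbor.newfold[/jocu]
Result: ok
Step: kalendar.markday[2219-06-02]
Result: 2219-06-02


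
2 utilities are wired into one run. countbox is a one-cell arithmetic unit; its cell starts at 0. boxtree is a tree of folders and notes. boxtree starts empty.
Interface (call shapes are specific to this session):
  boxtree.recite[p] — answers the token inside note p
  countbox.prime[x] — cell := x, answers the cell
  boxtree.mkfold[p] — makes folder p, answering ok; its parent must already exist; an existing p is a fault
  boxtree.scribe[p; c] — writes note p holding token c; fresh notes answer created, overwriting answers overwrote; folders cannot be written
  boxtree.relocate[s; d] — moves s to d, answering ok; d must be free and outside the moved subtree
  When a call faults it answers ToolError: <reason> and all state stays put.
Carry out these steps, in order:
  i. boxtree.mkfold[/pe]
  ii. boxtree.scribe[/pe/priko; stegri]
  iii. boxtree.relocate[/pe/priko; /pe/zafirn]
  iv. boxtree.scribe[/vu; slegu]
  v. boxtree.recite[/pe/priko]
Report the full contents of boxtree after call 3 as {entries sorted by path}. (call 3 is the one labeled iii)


> boxtree.mkfold /pe
= ok
> boxtree.scribe /pe/priko stegri
= created
> boxtree.relocate /pe/priko /pe/zafirn
= ok
> boxtree.scribe /vu slegu
= created
> boxtree.recite /pe/priko
= ToolError: not found

Answer: {pe/, pe/zafirn=stegri}


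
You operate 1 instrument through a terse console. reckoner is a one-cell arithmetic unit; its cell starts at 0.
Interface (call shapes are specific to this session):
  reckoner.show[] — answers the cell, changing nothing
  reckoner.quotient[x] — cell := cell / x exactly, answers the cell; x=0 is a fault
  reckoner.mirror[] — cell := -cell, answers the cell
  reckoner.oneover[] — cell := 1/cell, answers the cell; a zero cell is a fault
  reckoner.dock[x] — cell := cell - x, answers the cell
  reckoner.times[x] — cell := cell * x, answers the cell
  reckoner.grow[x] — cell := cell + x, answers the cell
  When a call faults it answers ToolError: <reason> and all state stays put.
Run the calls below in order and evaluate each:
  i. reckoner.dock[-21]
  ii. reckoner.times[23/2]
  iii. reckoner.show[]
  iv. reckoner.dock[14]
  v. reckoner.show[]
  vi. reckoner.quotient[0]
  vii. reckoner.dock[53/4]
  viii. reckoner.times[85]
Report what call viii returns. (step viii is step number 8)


% reckoner.dock(x=-21) : 21
% reckoner.times(x=23/2) : 483/2
% reckoner.show() : 483/2
% reckoner.dock(x=14) : 455/2
% reckoner.show() : 455/2
% reckoner.quotient(x=0) : ToolError: division by zero
% reckoner.dock(x=53/4) : 857/4
% reckoner.times(x=85) : 72845/4

Answer: 72845/4


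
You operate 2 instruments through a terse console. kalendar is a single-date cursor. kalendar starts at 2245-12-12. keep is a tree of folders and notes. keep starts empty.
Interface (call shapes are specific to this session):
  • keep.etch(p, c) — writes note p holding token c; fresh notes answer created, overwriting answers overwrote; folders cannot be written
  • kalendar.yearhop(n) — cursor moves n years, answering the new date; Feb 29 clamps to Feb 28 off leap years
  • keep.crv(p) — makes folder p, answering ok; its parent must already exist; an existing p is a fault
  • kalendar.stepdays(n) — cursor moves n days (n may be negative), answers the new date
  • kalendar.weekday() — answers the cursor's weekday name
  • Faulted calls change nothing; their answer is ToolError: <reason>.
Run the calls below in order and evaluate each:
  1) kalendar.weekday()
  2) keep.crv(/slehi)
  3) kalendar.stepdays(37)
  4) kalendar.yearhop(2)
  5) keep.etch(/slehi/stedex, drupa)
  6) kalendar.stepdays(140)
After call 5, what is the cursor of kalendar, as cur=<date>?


Answer: cur=2248-01-18

Derivation:
~$ weekday
= Friday
~$ crv p: /slehi
= ok
~$ stepdays n: 37
= 2246-01-18
~$ yearhop n: 2
= 2248-01-18
~$ etch p: /slehi/stedex c: drupa
= created
~$ stepdays n: 140
= 2248-06-06


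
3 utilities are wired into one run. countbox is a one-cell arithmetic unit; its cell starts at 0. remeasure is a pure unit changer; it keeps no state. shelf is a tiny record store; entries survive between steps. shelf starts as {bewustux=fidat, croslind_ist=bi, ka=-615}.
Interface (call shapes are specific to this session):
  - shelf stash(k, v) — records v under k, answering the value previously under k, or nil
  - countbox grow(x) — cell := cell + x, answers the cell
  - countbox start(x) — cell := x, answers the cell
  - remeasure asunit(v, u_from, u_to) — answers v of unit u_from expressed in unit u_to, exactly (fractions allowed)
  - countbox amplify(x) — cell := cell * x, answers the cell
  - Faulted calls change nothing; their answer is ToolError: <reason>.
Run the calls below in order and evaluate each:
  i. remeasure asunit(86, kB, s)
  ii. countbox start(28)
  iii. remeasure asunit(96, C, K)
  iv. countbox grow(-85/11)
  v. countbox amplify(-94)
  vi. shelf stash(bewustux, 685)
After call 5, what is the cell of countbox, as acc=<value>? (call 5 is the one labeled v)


Do: remeasure asunit[v=86; u_from=kB; u_to=s]
See: ToolError: incompatible units
Do: countbox start[x=28]
See: 28
Do: remeasure asunit[v=96; u_from=C; u_to=K]
See: 7383/20
Do: countbox grow[x=-85/11]
See: 223/11
Do: countbox amplify[x=-94]
See: -20962/11
Do: shelf stash[k=bewustux; v=685]
See: fidat

Answer: acc=-20962/11


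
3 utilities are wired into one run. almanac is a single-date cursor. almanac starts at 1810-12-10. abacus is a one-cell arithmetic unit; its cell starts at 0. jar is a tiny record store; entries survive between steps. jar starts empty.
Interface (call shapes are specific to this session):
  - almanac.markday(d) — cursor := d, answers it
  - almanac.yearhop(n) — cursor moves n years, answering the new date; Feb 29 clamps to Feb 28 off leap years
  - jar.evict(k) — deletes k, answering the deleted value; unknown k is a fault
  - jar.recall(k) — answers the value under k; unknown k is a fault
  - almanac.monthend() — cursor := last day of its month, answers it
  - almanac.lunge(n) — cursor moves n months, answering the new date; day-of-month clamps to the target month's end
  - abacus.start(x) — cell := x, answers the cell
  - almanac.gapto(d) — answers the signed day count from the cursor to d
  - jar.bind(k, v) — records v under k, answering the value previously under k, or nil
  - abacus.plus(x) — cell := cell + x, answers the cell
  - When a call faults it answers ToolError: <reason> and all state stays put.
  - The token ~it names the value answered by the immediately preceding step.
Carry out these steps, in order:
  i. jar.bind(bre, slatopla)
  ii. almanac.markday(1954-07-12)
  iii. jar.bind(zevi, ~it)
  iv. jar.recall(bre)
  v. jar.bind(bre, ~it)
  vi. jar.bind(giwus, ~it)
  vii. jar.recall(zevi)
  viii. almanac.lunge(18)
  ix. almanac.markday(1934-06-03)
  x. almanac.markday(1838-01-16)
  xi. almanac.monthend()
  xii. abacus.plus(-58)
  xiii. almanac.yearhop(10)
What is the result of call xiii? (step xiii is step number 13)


;; bind(bre, slatopla) -> nil
;; markday(1954-07-12) -> 1954-07-12
;; bind(zevi, ~it) -> nil
;; recall(bre) -> slatopla
;; bind(bre, ~it) -> slatopla
;; bind(giwus, ~it) -> nil
;; recall(zevi) -> 1954-07-12
;; lunge(18) -> 1956-01-12
;; markday(1934-06-03) -> 1934-06-03
;; markday(1838-01-16) -> 1838-01-16
;; monthend() -> 1838-01-31
;; plus(-58) -> -58
;; yearhop(10) -> 1848-01-31

Answer: 1848-01-31


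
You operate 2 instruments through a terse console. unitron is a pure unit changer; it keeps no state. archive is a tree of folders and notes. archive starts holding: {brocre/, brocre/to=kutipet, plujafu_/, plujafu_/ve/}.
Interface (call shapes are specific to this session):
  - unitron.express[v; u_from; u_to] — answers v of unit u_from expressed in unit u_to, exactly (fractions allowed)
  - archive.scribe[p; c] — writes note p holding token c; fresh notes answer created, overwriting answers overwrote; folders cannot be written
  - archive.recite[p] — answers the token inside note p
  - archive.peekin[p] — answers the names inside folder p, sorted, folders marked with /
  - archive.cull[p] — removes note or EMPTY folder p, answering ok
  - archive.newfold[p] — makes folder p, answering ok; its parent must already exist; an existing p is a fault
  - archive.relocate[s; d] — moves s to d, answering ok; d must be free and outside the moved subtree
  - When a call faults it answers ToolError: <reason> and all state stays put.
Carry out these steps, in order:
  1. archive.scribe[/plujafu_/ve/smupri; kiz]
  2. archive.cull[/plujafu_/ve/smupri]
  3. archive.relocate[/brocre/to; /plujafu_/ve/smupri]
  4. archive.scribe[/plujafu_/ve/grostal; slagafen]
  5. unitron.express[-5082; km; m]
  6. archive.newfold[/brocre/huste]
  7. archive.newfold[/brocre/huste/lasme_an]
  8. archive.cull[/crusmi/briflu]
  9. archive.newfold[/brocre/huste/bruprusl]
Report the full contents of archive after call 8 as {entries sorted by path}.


CALL archive.scribe[p=/plujafu_/ve/smupri; c=kiz]
RET  created
CALL archive.cull[p=/plujafu_/ve/smupri]
RET  ok
CALL archive.relocate[s=/brocre/to; d=/plujafu_/ve/smupri]
RET  ok
CALL archive.scribe[p=/plujafu_/ve/grostal; c=slagafen]
RET  created
CALL unitron.express[v=-5082; u_from=km; u_to=m]
RET  -5082000
CALL archive.newfold[p=/brocre/huste]
RET  ok
CALL archive.newfold[p=/brocre/huste/lasme_an]
RET  ok
CALL archive.cull[p=/crusmi/briflu]
RET  ToolError: not found
CALL archive.newfold[p=/brocre/huste/bruprusl]
RET  ok

Answer: {brocre/, brocre/huste/, brocre/huste/lasme_an/, plujafu_/, plujafu_/ve/, plujafu_/ve/grostal=slagafen, plujafu_/ve/smupri=kutipet}


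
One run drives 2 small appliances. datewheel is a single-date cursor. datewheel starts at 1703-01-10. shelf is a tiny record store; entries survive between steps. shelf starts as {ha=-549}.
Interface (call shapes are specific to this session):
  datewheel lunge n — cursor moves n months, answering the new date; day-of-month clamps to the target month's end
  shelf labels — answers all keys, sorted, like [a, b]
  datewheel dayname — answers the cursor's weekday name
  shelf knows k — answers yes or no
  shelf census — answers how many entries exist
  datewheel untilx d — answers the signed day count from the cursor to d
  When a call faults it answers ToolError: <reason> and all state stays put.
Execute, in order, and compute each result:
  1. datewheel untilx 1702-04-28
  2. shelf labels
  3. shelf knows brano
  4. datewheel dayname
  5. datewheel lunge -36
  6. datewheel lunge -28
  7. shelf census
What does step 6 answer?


Answer: 1697-09-10

Derivation:
-- datewheel untilx(1702-04-28) ~> -257
-- shelf labels() ~> [ha]
-- shelf knows(brano) ~> no
-- datewheel dayname() ~> Wednesday
-- datewheel lunge(-36) ~> 1700-01-10
-- datewheel lunge(-28) ~> 1697-09-10
-- shelf census() ~> 1


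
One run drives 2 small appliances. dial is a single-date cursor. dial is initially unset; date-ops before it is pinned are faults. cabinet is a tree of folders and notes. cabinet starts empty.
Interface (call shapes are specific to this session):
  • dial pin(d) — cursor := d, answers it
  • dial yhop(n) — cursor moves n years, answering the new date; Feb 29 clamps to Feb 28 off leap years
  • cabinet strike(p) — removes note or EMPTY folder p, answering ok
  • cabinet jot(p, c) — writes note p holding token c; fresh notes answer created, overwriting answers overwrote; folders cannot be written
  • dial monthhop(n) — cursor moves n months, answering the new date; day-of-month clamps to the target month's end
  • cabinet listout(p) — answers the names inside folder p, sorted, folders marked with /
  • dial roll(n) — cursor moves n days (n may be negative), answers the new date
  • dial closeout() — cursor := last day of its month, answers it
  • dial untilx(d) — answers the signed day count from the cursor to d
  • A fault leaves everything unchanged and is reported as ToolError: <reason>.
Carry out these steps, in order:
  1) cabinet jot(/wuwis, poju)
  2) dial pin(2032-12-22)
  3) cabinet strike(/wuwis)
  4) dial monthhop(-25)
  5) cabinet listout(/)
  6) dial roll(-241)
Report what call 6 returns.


Answer: 2030-03-26

Derivation:
$ cabinet jot p='/wuwis' c='poju'
  created
$ dial pin d='2032-12-22'
  2032-12-22
$ cabinet strike p='/wuwis'
  ok
$ dial monthhop n='-25'
  2030-11-22
$ cabinet listout p='/'
  []
$ dial roll n='-241'
  2030-03-26


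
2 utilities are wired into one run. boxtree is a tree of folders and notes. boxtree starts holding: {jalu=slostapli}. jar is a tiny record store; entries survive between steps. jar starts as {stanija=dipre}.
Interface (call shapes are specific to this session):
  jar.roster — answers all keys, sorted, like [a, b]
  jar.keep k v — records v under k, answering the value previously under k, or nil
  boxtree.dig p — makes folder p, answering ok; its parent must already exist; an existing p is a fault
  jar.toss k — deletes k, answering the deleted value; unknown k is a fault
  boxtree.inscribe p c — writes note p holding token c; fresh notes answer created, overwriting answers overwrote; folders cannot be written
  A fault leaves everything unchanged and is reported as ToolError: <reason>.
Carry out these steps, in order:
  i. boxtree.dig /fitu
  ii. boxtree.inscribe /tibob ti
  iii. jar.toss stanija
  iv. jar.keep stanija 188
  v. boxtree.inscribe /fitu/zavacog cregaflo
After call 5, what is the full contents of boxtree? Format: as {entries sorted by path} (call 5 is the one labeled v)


>>> boxtree.dig p='/fitu'
  ok
>>> boxtree.inscribe p='/tibob' c='ti'
  created
>>> jar.toss k='stanija'
  dipre
>>> jar.keep k='stanija' v='188'
  nil
>>> boxtree.inscribe p='/fitu/zavacog' c='cregaflo'
  created

Answer: {fitu/, fitu/zavacog=cregaflo, jalu=slostapli, tibob=ti}


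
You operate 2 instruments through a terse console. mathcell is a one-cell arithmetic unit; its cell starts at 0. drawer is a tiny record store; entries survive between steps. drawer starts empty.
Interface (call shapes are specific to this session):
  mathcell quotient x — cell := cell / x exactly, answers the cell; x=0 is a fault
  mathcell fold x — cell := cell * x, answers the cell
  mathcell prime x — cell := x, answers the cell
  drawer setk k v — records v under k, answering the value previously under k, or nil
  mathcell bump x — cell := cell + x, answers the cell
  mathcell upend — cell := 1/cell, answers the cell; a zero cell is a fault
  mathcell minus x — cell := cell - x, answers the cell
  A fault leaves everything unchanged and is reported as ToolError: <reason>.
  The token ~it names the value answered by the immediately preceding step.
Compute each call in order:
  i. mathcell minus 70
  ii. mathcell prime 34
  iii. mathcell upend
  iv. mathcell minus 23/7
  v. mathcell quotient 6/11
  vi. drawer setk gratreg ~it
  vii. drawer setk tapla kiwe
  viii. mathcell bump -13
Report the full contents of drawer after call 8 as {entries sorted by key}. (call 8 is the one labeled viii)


Answer: {gratreg=-8525/1428, tapla=kiwe}

Derivation:
> mathcell minus x: 70
:: -70
> mathcell prime x: 34
:: 34
> mathcell upend
:: 1/34
> mathcell minus x: 23/7
:: -775/238
> mathcell quotient x: 6/11
:: -8525/1428
> drawer setk k: gratreg v: ~it
:: nil
> drawer setk k: tapla v: kiwe
:: nil
> mathcell bump x: -13
:: -27089/1428


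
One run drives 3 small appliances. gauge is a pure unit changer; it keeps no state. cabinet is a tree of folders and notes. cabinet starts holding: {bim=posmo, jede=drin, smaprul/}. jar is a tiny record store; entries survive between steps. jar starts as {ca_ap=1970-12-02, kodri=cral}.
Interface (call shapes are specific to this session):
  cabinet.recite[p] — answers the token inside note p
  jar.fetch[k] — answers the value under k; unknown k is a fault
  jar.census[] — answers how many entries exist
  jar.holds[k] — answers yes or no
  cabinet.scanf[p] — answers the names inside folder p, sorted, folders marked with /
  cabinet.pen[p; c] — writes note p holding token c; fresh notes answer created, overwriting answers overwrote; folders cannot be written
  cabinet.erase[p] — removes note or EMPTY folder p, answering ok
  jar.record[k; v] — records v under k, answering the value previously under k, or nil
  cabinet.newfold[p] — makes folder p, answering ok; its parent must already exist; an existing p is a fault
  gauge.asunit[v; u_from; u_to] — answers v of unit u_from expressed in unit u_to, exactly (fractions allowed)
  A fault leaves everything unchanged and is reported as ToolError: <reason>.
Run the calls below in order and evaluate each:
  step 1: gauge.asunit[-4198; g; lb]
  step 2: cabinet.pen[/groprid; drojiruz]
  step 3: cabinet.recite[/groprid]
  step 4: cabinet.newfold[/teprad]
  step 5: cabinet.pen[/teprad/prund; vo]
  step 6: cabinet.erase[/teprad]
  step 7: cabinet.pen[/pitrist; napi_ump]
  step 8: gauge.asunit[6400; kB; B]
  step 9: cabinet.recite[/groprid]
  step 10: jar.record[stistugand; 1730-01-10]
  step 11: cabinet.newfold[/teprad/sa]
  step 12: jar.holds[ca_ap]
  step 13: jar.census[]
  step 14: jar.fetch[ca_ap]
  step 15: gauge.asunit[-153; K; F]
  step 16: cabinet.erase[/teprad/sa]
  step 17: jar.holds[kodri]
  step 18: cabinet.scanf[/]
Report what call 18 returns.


Answer: [bim, groprid, jede, pitrist, smaprul/, teprad/]

Derivation:
% gauge.asunit -4198 g lb
:: -419800000/45359237
% cabinet.pen /groprid drojiruz
:: created
% cabinet.recite /groprid
:: drojiruz
% cabinet.newfold /teprad
:: ok
% cabinet.pen /teprad/prund vo
:: created
% cabinet.erase /teprad
:: ToolError: not empty
% cabinet.pen /pitrist napi_ump
:: created
% gauge.asunit 6400 kB B
:: 6400000
% cabinet.recite /groprid
:: drojiruz
% jar.record stistugand 1730-01-10
:: nil
% cabinet.newfold /teprad/sa
:: ok
% jar.holds ca_ap
:: yes
% jar.census
:: 3
% jar.fetch ca_ap
:: 1970-12-02
% gauge.asunit -153 K F
:: -73507/100
% cabinet.erase /teprad/sa
:: ok
% jar.holds kodri
:: yes
% cabinet.scanf /
:: [bim, groprid, jede, pitrist, smaprul/, teprad/]


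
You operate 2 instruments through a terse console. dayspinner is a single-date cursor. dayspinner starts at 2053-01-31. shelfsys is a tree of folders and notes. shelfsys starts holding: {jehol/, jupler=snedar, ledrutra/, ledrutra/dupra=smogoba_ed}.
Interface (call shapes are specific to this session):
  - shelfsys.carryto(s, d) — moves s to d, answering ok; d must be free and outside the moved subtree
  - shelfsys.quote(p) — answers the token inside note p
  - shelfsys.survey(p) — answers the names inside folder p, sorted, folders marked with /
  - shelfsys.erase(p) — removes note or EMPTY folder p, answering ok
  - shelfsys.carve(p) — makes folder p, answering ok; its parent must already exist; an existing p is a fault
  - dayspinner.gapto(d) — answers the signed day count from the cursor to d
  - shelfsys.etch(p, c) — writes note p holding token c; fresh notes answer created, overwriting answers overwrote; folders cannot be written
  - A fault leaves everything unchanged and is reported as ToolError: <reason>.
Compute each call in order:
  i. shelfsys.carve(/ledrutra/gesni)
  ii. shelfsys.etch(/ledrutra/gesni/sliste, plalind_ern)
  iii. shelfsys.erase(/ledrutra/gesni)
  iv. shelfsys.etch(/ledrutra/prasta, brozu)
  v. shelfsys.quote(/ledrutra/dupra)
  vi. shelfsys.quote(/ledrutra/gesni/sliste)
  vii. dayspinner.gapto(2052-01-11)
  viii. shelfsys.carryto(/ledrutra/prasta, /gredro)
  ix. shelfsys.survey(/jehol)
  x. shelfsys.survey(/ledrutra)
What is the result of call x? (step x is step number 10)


Answer: [dupra, gesni/]

Derivation:
→ shelfsys.carve(p=/ledrutra/gesni)
← ok
→ shelfsys.etch(p=/ledrutra/gesni/sliste, c=plalind_ern)
← created
→ shelfsys.erase(p=/ledrutra/gesni)
← ToolError: not empty
→ shelfsys.etch(p=/ledrutra/prasta, c=brozu)
← created
→ shelfsys.quote(p=/ledrutra/dupra)
← smogoba_ed
→ shelfsys.quote(p=/ledrutra/gesni/sliste)
← plalind_ern
→ dayspinner.gapto(d=2052-01-11)
← -386
→ shelfsys.carryto(s=/ledrutra/prasta, d=/gredro)
← ok
→ shelfsys.survey(p=/jehol)
← []
→ shelfsys.survey(p=/ledrutra)
← [dupra, gesni/]


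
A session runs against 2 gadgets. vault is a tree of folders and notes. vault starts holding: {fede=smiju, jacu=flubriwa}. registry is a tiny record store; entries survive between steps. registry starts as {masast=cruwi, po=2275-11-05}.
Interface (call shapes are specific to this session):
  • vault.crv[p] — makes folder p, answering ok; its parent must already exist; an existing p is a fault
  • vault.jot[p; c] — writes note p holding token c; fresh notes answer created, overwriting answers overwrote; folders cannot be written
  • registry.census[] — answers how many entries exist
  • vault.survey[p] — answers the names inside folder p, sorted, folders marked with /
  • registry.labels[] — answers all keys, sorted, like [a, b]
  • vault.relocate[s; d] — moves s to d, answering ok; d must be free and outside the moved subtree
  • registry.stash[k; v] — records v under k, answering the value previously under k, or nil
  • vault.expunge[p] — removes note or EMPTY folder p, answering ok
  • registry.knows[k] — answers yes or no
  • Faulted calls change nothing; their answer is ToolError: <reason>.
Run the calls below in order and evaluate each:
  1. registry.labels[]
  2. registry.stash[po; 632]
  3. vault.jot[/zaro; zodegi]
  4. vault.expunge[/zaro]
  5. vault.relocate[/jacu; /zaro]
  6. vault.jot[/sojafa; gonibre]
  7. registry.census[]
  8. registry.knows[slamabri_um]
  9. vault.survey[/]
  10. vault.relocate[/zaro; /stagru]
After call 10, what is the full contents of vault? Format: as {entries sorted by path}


Answer: {fede=smiju, sojafa=gonibre, stagru=flubriwa}

Derivation:
→ registry.labels()
← [masast, po]
→ registry.stash(k→po, v→632)
← 2275-11-05
→ vault.jot(p→/zaro, c→zodegi)
← created
→ vault.expunge(p→/zaro)
← ok
→ vault.relocate(s→/jacu, d→/zaro)
← ok
→ vault.jot(p→/sojafa, c→gonibre)
← created
→ registry.census()
← 2
→ registry.knows(k→slamabri_um)
← no
→ vault.survey(p→/)
← [fede, sojafa, zaro]
→ vault.relocate(s→/zaro, d→/stagru)
← ok
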